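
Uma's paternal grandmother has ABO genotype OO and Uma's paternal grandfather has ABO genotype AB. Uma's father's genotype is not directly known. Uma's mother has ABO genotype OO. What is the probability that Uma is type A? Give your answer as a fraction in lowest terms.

Uma's father's ABO genotype from OO × AB: 1/2 AO, 1/2 BO.
Crossing each possibility with the mother OO and summing P(type A): 1/2·1/2 + 1/2·0 = 1/4.

1/4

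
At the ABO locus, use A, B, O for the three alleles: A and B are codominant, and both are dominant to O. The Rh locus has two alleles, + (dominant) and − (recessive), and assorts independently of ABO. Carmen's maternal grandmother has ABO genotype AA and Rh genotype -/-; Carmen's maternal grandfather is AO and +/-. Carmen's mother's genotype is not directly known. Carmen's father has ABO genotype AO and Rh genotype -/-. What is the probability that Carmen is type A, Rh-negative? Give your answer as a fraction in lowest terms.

21/32

Carmen's mother's ABO genotype from AA × AO: 1/2 AA, 1/2 AO.
Crossing each possibility with the father AO and summing P(type A): 1/2·1 + 1/2·3/4 = 7/8.
Similarly for Rh via the mother's Rh distribution: P(Rh-) = 3/4.
Independent loci: 7/8 × 3/4 = 21/32.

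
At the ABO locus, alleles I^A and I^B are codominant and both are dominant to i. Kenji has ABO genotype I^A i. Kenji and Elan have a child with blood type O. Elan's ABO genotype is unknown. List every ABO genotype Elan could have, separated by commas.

I^A i, I^B i, i i

For each candidate genotype of Elan, check whether crossing it with I^A i can produce every observed child phenotype.
  I^A I^A → possible child types {A} ✗
  I^A I^B → possible child types {A, B, AB} ✗
  I^A i → possible child types {O, A} ✓
  I^B I^B → possible child types {B, AB} ✗
  I^B i → possible child types {O, A, B, AB} ✓
  i i → possible child types {O, A} ✓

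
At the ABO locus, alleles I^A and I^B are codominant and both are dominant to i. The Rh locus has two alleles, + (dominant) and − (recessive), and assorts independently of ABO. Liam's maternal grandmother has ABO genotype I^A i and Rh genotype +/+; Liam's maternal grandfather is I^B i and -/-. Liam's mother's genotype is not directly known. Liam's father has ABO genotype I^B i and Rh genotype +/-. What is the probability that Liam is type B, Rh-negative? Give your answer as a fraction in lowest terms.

1/8

Liam's mother's ABO genotype from I^A i × I^B i: 1/4 I^A I^B, 1/4 I^A i, 1/4 I^B i, 1/4 i i.
Crossing each possibility with the father I^B i and summing P(type B): 1/4·1/2 + 1/4·1/4 + 1/4·3/4 + 1/4·1/2 = 1/2.
Similarly for Rh via the mother's Rh distribution: P(Rh-) = 1/4.
Independent loci: 1/2 × 1/4 = 1/8.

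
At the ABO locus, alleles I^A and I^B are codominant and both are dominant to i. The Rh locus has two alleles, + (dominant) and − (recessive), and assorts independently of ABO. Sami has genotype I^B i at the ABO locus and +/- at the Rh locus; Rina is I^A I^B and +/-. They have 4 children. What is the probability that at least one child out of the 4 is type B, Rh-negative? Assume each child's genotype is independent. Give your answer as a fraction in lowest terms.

1695/4096

ABO cross I^B i × I^A I^B → 1/4 A, 1/2 B, 1/4 AB.
Rh cross +/- × +/- → 3/4 Rh+, 1/4 Rh-; so P(type B, Rh-negative) = 1/2 × 1/4 = 1/8 per child.
P(none) = (7/8)^4 = 2401/4096; P(at least one) = 1 − 2401/4096 = 1695/4096.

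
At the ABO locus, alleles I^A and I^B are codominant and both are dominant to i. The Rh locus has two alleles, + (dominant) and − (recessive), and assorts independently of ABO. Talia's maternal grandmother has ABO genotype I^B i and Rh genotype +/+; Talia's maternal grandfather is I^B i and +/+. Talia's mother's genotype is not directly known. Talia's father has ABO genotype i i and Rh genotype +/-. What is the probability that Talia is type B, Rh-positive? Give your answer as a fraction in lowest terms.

1/2

Talia's mother's ABO genotype from I^B i × I^B i: 1/4 I^B I^B, 1/2 I^B i, 1/4 i i.
Crossing each possibility with the father i i and summing P(type B): 1/4·1 + 1/2·1/2 + 1/4·0 = 1/2.
Similarly for Rh via the mother's Rh distribution: P(Rh+) = 1.
Independent loci: 1/2 × 1 = 1/2.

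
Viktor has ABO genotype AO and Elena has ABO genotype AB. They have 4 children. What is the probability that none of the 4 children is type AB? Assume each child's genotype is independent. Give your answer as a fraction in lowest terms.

ABO cross AO × AB → 1/2 A, 1/4 B, 1/4 AB.
So P(type AB) = 1/4 per child.
P(not type AB) = 3/4 for one child; (3/4)^4 = 81/256.

81/256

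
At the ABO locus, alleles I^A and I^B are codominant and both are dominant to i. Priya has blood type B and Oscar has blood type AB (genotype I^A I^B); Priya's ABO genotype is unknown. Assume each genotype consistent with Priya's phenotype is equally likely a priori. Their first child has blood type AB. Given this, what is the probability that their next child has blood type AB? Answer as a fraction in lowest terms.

Possible genotypes: Priya ∈ {I^B I^B, I^B i}; Oscar ∈ {I^A I^B}.
Weight each parental genotype pair by prior × P(type-AB child):
  I^B I^B × I^A I^B: posterior weight 2/3; P(next child type AB) = 1/2.
  I^B i × I^A I^B: posterior weight 1/3; P(next child type AB) = 1/4.
Weighted sum = 5/12.

5/12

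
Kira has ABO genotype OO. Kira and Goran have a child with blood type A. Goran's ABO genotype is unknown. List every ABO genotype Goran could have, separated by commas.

AA, AB, AO

For each candidate genotype of Goran, check whether crossing it with OO can produce every observed child phenotype.
  AA → possible child types {A} ✓
  AB → possible child types {A, B} ✓
  AO → possible child types {O, A} ✓
  BB → possible child types {B} ✗
  BO → possible child types {O, B} ✗
  OO → possible child types {O} ✗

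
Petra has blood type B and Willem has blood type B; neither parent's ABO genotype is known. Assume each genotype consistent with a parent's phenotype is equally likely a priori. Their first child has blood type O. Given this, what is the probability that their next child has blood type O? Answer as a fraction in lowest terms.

Possible genotypes: Petra ∈ {BB, BO}; Willem ∈ {BB, BO}.
Weight each parental genotype pair by prior × P(type-O child):
  BO × BO: posterior weight 1; P(next child type O) = 1/4.
Weighted sum = 1/4.

1/4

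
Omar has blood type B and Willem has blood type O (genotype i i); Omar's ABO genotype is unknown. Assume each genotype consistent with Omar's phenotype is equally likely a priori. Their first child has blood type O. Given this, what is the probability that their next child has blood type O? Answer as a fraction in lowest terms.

1/2

Possible genotypes: Omar ∈ {I^B I^B, I^B i}; Willem ∈ {i i}.
Weight each parental genotype pair by prior × P(type-O child):
  I^B i × i i: posterior weight 1; P(next child type O) = 1/2.
Weighted sum = 1/2.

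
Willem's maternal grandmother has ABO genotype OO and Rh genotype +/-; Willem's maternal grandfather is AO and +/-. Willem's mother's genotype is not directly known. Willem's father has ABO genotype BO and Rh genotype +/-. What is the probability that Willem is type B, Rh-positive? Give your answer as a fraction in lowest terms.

Willem's mother's ABO genotype from OO × AO: 1/2 AO, 1/2 OO.
Crossing each possibility with the father BO and summing P(type B): 1/2·1/4 + 1/2·1/2 = 3/8.
Similarly for Rh via the mother's Rh distribution: P(Rh+) = 3/4.
Independent loci: 3/8 × 3/4 = 9/32.

9/32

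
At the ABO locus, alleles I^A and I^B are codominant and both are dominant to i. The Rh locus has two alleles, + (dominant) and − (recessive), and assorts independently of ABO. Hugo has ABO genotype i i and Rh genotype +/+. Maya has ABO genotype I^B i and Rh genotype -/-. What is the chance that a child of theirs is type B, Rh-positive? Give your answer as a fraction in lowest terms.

ABO cross i i × I^B i → offspring phenotypes: 1/2 O, 1/2 B.
Rh cross +/+ × -/- → 1 Rh+.
Independent loci: P(type B, Rh-positive) = 1/2 × 1 = 1/2.

1/2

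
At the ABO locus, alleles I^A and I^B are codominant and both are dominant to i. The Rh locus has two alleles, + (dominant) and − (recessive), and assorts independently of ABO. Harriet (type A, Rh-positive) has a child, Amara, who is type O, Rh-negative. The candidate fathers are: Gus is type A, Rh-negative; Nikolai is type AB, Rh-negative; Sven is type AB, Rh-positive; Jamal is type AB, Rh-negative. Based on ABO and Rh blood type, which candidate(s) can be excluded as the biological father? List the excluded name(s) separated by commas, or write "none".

Nikolai, Sven, Jamal

A candidate is excluded only if no genotype consistent with his phenotype could produce a type O, Rh-negative child with a type A, Rh-positive mother.
Nikolai (type AB, Rh-): no genotype consistent with that phenotype can produce a type-O Rh- child with a type-A mother.
Sven (type AB, Rh+): no genotype consistent with that phenotype can produce a type-O Rh- child with a type-A mother.
Jamal (type AB, Rh-): no genotype consistent with that phenotype can produce a type-O Rh- child with a type-A mother.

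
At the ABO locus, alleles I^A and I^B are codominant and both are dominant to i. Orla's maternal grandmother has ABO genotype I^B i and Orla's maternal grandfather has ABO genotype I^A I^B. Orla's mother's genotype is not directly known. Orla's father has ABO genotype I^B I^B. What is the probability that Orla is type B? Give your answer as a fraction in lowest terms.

3/4

Orla's mother's ABO genotype from I^B i × I^A I^B: 1/4 I^A I^B, 1/4 I^A i, 1/4 I^B I^B, 1/4 I^B i.
Crossing each possibility with the father I^B I^B and summing P(type B): 1/4·1/2 + 1/4·1/2 + 1/4·1 + 1/4·1 = 3/4.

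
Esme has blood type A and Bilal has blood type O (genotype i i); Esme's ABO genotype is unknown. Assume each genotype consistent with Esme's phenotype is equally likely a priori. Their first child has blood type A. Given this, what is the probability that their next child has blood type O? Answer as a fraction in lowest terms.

Possible genotypes: Esme ∈ {I^A I^A, I^A i}; Bilal ∈ {i i}.
Weight each parental genotype pair by prior × P(type-A child):
  I^A I^A × i i: posterior weight 2/3; P(next child type O) = 0.
  I^A i × i i: posterior weight 1/3; P(next child type O) = 1/2.
Weighted sum = 1/6.

1/6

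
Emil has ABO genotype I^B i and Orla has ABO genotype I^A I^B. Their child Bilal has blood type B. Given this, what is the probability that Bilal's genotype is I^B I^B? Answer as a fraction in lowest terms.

1/2

Cross I^B i × I^A I^B → 1/4 I^A I^B, 1/4 I^A i, 1/4 I^B I^B, 1/4 I^B i.
Type-B genotypes among offspring: I^B I^B (1/4), I^B i (1/4); total 1/2.
P(I^B I^B | type B) = (1/4) / (1/2) = 1/2.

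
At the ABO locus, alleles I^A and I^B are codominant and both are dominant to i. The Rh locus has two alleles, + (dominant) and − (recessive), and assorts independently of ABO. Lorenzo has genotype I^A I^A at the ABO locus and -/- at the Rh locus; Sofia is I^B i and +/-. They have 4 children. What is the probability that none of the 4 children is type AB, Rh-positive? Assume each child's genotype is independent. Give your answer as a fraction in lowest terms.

ABO cross I^A I^A × I^B i → 1/2 A, 1/2 AB.
Rh cross -/- × +/- → 1/2 Rh+, 1/2 Rh-; so P(type AB, Rh-positive) = 1/2 × 1/2 = 1/4 per child.
P(not type AB, Rh-positive) = 3/4 for one child; (3/4)^4 = 81/256.

81/256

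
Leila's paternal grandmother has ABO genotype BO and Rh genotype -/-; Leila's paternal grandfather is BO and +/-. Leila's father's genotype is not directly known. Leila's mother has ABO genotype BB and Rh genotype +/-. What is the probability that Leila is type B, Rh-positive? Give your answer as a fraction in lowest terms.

Leila's father's ABO genotype from BO × BO: 1/4 BB, 1/2 BO, 1/4 OO.
Crossing each possibility with the mother BB and summing P(type B): 1/4·1 + 1/2·1 + 1/4·1 = 1.
Similarly for Rh via the father's Rh distribution: P(Rh+) = 5/8.
Independent loci: 1 × 5/8 = 5/8.

5/8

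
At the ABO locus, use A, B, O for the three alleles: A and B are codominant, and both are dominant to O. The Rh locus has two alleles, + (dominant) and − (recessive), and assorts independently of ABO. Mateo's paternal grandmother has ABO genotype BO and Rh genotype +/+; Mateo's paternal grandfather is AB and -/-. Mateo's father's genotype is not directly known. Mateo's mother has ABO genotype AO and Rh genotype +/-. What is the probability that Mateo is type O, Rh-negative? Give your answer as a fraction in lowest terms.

Mateo's father's ABO genotype from BO × AB: 1/4 AB, 1/4 AO, 1/4 BB, 1/4 BO.
Crossing each possibility with the mother AO and summing P(type O): 1/4·0 + 1/4·1/4 + 1/4·0 + 1/4·1/4 = 1/8.
Similarly for Rh via the father's Rh distribution: P(Rh-) = 1/4.
Independent loci: 1/8 × 1/4 = 1/32.

1/32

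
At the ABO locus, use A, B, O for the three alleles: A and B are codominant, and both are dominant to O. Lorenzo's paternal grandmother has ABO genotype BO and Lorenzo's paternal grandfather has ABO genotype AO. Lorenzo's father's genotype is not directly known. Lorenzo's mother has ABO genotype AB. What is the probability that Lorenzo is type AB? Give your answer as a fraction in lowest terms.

1/4

Lorenzo's father's ABO genotype from BO × AO: 1/4 AB, 1/4 AO, 1/4 BO, 1/4 OO.
Crossing each possibility with the mother AB and summing P(type AB): 1/4·1/2 + 1/4·1/4 + 1/4·1/4 + 1/4·0 = 1/4.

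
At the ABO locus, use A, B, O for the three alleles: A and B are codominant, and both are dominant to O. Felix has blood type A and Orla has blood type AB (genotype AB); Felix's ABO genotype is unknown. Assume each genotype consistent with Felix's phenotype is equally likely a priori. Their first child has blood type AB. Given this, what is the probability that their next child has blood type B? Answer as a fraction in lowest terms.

1/12

Possible genotypes: Felix ∈ {AA, AO}; Orla ∈ {AB}.
Weight each parental genotype pair by prior × P(type-AB child):
  AA × AB: posterior weight 2/3; P(next child type B) = 0.
  AO × AB: posterior weight 1/3; P(next child type B) = 1/4.
Weighted sum = 1/12.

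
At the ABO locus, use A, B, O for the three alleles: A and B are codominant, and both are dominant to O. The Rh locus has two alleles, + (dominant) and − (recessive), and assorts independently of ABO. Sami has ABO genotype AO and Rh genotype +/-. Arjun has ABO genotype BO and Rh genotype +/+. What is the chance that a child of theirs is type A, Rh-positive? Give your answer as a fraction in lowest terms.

ABO cross AO × BO → offspring phenotypes: 1/4 O, 1/4 A, 1/4 B, 1/4 AB.
Rh cross +/- × +/+ → 1 Rh+.
Independent loci: P(type A, Rh-positive) = 1/4 × 1 = 1/4.

1/4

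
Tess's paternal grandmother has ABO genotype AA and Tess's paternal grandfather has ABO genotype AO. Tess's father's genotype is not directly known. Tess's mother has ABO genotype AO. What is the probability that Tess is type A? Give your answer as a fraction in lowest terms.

7/8

Tess's father's ABO genotype from AA × AO: 1/2 AA, 1/2 AO.
Crossing each possibility with the mother AO and summing P(type A): 1/2·1 + 1/2·3/4 = 7/8.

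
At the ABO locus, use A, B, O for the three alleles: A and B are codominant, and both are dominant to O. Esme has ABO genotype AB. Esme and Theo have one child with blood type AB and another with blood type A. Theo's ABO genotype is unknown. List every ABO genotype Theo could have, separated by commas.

For each candidate genotype of Theo, check whether crossing it with AB can produce every observed child phenotype.
  AA → possible child types {A, AB} ✓
  AB → possible child types {A, B, AB} ✓
  AO → possible child types {A, B, AB} ✓
  BB → possible child types {B, AB} ✗
  BO → possible child types {A, B, AB} ✓
  OO → possible child types {A, B} ✗

AA, AB, AO, BO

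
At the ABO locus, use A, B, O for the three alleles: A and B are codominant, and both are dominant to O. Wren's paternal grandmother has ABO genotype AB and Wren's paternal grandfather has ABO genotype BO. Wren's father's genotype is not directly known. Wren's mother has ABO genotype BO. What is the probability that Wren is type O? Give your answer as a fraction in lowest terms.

1/8

Wren's father's ABO genotype from AB × BO: 1/4 AB, 1/4 AO, 1/4 BB, 1/4 BO.
Crossing each possibility with the mother BO and summing P(type O): 1/4·0 + 1/4·1/4 + 1/4·0 + 1/4·1/4 = 1/8.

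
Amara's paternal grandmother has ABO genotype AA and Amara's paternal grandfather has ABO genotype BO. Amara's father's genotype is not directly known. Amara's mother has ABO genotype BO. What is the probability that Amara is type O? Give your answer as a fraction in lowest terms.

1/8

Amara's father's ABO genotype from AA × BO: 1/2 AB, 1/2 AO.
Crossing each possibility with the mother BO and summing P(type O): 1/2·0 + 1/2·1/4 = 1/8.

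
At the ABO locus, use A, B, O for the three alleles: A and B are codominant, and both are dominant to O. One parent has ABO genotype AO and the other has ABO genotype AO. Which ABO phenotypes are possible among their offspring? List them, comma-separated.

O, A

Gametes from AO × AO give offspring ABO genotypes AA, AO, OO, i.e. phenotypes O, A.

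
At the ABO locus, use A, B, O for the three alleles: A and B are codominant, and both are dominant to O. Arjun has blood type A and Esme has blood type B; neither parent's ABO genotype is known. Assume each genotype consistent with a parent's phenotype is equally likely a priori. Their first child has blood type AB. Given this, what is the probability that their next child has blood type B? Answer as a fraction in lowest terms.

Possible genotypes: Arjun ∈ {AA, AO}; Esme ∈ {BB, BO}.
Weight each parental genotype pair by prior × P(type-AB child):
  AA × BB: posterior weight 4/9; P(next child type B) = 0.
  AA × BO: posterior weight 2/9; P(next child type B) = 0.
  AO × BB: posterior weight 2/9; P(next child type B) = 1/2.
  AO × BO: posterior weight 1/9; P(next child type B) = 1/4.
Weighted sum = 5/36.

5/36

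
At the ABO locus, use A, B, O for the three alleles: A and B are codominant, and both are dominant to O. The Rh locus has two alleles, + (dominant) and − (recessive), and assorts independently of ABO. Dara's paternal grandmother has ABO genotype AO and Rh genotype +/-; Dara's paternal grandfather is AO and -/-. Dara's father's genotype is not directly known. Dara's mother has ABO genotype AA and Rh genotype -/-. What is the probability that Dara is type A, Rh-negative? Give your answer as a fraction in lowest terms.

3/4

Dara's father's ABO genotype from AO × AO: 1/4 AA, 1/2 AO, 1/4 OO.
Crossing each possibility with the mother AA and summing P(type A): 1/4·1 + 1/2·1 + 1/4·1 = 1.
Similarly for Rh via the father's Rh distribution: P(Rh-) = 3/4.
Independent loci: 1 × 3/4 = 3/4.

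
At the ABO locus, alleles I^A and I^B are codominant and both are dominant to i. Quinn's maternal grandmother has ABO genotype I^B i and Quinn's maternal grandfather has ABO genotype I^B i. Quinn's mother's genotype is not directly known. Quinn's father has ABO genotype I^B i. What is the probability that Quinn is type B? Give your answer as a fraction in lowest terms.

Quinn's mother's ABO genotype from I^B i × I^B i: 1/4 I^B I^B, 1/2 I^B i, 1/4 i i.
Crossing each possibility with the father I^B i and summing P(type B): 1/4·1 + 1/2·3/4 + 1/4·1/2 = 3/4.

3/4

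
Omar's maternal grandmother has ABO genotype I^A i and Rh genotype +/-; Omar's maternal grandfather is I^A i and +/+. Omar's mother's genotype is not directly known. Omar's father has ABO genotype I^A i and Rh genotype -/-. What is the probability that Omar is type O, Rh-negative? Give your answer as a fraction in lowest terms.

1/16

Omar's mother's ABO genotype from I^A i × I^A i: 1/4 I^A I^A, 1/2 I^A i, 1/4 i i.
Crossing each possibility with the father I^A i and summing P(type O): 1/4·0 + 1/2·1/4 + 1/4·1/2 = 1/4.
Similarly for Rh via the mother's Rh distribution: P(Rh-) = 1/4.
Independent loci: 1/4 × 1/4 = 1/16.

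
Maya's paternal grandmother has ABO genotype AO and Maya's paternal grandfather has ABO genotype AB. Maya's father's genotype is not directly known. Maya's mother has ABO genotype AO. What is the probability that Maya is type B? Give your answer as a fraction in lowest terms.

1/8

Maya's father's ABO genotype from AO × AB: 1/4 AA, 1/4 AB, 1/4 AO, 1/4 BO.
Crossing each possibility with the mother AO and summing P(type B): 1/4·0 + 1/4·1/4 + 1/4·0 + 1/4·1/4 = 1/8.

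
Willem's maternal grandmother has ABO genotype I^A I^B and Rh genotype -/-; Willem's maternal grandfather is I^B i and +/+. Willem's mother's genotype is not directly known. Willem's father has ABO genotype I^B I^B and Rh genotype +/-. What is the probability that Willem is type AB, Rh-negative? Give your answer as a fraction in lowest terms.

Willem's mother's ABO genotype from I^A I^B × I^B i: 1/4 I^A I^B, 1/4 I^A i, 1/4 I^B I^B, 1/4 I^B i.
Crossing each possibility with the father I^B I^B and summing P(type AB): 1/4·1/2 + 1/4·1/2 + 1/4·0 + 1/4·0 = 1/4.
Similarly for Rh via the mother's Rh distribution: P(Rh-) = 1/4.
Independent loci: 1/4 × 1/4 = 1/16.

1/16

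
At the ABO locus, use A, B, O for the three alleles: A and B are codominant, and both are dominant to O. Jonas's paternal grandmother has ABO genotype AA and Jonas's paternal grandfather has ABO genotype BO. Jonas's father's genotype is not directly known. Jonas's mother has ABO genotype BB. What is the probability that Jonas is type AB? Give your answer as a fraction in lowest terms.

Jonas's father's ABO genotype from AA × BO: 1/2 AB, 1/2 AO.
Crossing each possibility with the mother BB and summing P(type AB): 1/2·1/2 + 1/2·1/2 = 1/2.

1/2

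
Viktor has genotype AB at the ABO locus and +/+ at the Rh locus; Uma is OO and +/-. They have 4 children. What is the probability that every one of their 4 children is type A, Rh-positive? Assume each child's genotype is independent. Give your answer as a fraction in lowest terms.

ABO cross AB × OO → 1/2 A, 1/2 B.
Rh cross +/+ × +/- → 1 Rh+; so P(type A, Rh-positive) = 1/2 × 1 = 1/2 per child.
All 4 independent: (1/2)^4 = 1/16.

1/16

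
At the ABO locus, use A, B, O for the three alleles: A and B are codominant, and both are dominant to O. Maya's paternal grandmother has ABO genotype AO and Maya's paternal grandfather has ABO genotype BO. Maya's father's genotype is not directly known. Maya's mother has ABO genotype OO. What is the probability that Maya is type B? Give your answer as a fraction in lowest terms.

Maya's father's ABO genotype from AO × BO: 1/4 AB, 1/4 AO, 1/4 BO, 1/4 OO.
Crossing each possibility with the mother OO and summing P(type B): 1/4·1/2 + 1/4·0 + 1/4·1/2 + 1/4·0 = 1/4.

1/4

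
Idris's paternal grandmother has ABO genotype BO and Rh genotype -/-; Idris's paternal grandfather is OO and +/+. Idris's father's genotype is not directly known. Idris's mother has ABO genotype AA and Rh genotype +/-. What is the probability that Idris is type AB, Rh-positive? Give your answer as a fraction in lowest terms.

Idris's father's ABO genotype from BO × OO: 1/2 BO, 1/2 OO.
Crossing each possibility with the mother AA and summing P(type AB): 1/2·1/2 + 1/2·0 = 1/4.
Similarly for Rh via the father's Rh distribution: P(Rh+) = 3/4.
Independent loci: 1/4 × 3/4 = 3/16.

3/16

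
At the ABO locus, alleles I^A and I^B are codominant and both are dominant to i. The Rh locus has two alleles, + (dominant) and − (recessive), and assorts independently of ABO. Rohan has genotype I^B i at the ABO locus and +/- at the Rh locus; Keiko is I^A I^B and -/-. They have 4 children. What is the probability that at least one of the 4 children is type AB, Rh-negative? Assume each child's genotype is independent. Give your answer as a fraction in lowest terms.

1695/4096

ABO cross I^B i × I^A I^B → 1/4 A, 1/2 B, 1/4 AB.
Rh cross +/- × -/- → 1/2 Rh+, 1/2 Rh-; so P(type AB, Rh-negative) = 1/4 × 1/2 = 1/8 per child.
P(none) = (7/8)^4 = 2401/4096; P(at least one) = 1 − 2401/4096 = 1695/4096.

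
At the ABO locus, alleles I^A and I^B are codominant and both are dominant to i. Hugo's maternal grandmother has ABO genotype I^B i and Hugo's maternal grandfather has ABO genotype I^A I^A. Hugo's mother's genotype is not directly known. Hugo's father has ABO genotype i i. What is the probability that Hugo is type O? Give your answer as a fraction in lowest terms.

Hugo's mother's ABO genotype from I^B i × I^A I^A: 1/2 I^A I^B, 1/2 I^A i.
Crossing each possibility with the father i i and summing P(type O): 1/2·0 + 1/2·1/2 = 1/4.

1/4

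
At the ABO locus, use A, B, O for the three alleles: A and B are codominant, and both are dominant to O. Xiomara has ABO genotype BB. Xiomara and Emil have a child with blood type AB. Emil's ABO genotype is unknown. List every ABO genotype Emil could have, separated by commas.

AA, AB, AO

For each candidate genotype of Emil, check whether crossing it with BB can produce every observed child phenotype.
  AA → possible child types {AB} ✓
  AB → possible child types {B, AB} ✓
  AO → possible child types {B, AB} ✓
  BB → possible child types {B} ✗
  BO → possible child types {B} ✗
  OO → possible child types {B} ✗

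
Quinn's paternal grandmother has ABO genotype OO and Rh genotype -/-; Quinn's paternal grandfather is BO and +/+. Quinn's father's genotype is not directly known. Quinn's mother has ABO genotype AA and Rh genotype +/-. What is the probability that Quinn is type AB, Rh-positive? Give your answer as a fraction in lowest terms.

Quinn's father's ABO genotype from OO × BO: 1/2 BO, 1/2 OO.
Crossing each possibility with the mother AA and summing P(type AB): 1/2·1/2 + 1/2·0 = 1/4.
Similarly for Rh via the father's Rh distribution: P(Rh+) = 3/4.
Independent loci: 1/4 × 3/4 = 3/16.

3/16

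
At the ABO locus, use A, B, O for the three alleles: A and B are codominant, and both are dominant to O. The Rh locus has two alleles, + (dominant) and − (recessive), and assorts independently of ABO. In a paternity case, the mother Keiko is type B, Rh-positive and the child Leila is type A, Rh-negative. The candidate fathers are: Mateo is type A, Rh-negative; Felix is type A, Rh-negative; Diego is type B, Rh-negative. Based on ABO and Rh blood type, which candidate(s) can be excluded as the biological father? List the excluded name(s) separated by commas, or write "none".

A candidate is excluded only if no genotype consistent with his phenotype could produce a type A, Rh-negative child with a type B, Rh-positive mother.
Diego (type B, Rh-): no genotype consistent with that phenotype can produce a type-A Rh- child with a type-B mother.

Diego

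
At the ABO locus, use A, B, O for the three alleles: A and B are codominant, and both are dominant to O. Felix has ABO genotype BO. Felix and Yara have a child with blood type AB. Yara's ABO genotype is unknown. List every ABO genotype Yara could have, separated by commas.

AA, AB, AO

For each candidate genotype of Yara, check whether crossing it with BO can produce every observed child phenotype.
  AA → possible child types {A, AB} ✓
  AB → possible child types {A, B, AB} ✓
  AO → possible child types {O, A, B, AB} ✓
  BB → possible child types {B} ✗
  BO → possible child types {O, B} ✗
  OO → possible child types {O, B} ✗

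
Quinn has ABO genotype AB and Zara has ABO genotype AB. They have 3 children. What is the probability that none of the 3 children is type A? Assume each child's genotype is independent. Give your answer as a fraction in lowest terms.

27/64

ABO cross AB × AB → 1/4 A, 1/4 B, 1/2 AB.
So P(type A) = 1/4 per child.
P(not type A) = 3/4 for one child; (3/4)^3 = 27/64.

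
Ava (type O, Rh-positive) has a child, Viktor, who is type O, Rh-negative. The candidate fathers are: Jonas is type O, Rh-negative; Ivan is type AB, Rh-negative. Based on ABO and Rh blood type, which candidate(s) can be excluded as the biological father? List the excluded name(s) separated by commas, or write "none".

Ivan

A candidate is excluded only if no genotype consistent with his phenotype could produce a type O, Rh-negative child with a type O, Rh-positive mother.
Ivan (type AB, Rh-): no genotype consistent with that phenotype can produce a type-O Rh- child with a type-O mother.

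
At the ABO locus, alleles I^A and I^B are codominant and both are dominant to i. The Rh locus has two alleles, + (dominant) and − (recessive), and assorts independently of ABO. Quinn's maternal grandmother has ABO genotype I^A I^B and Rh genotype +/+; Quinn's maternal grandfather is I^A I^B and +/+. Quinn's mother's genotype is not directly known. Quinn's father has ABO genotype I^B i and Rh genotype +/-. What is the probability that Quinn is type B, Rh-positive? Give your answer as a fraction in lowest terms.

1/2

Quinn's mother's ABO genotype from I^A I^B × I^A I^B: 1/4 I^A I^A, 1/2 I^A I^B, 1/4 I^B I^B.
Crossing each possibility with the father I^B i and summing P(type B): 1/4·0 + 1/2·1/2 + 1/4·1 = 1/2.
Similarly for Rh via the mother's Rh distribution: P(Rh+) = 1.
Independent loci: 1/2 × 1 = 1/2.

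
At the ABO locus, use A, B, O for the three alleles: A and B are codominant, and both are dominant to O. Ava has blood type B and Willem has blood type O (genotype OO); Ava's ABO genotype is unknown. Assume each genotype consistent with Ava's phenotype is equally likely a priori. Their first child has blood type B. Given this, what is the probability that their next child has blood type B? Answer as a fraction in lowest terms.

Possible genotypes: Ava ∈ {BB, BO}; Willem ∈ {OO}.
Weight each parental genotype pair by prior × P(type-B child):
  BB × OO: posterior weight 2/3; P(next child type B) = 1.
  BO × OO: posterior weight 1/3; P(next child type B) = 1/2.
Weighted sum = 5/6.

5/6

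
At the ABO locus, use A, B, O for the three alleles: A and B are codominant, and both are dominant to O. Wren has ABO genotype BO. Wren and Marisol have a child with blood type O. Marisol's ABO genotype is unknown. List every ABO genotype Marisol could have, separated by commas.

AO, BO, OO

For each candidate genotype of Marisol, check whether crossing it with BO can produce every observed child phenotype.
  AA → possible child types {A, AB} ✗
  AB → possible child types {A, B, AB} ✗
  AO → possible child types {O, A, B, AB} ✓
  BB → possible child types {B} ✗
  BO → possible child types {O, B} ✓
  OO → possible child types {O, B} ✓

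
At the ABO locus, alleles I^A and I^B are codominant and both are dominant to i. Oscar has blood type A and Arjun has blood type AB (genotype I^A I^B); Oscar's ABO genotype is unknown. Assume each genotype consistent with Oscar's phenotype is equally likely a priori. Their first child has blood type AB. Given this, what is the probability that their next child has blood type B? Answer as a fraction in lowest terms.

1/12

Possible genotypes: Oscar ∈ {I^A I^A, I^A i}; Arjun ∈ {I^A I^B}.
Weight each parental genotype pair by prior × P(type-AB child):
  I^A I^A × I^A I^B: posterior weight 2/3; P(next child type B) = 0.
  I^A i × I^A I^B: posterior weight 1/3; P(next child type B) = 1/4.
Weighted sum = 1/12.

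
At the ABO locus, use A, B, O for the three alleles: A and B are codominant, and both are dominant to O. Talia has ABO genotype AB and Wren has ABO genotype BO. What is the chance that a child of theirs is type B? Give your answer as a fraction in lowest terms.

ABO cross AB × BO → offspring phenotypes: 1/4 A, 1/2 B, 1/4 AB.
So P(type B) = 1/2.

1/2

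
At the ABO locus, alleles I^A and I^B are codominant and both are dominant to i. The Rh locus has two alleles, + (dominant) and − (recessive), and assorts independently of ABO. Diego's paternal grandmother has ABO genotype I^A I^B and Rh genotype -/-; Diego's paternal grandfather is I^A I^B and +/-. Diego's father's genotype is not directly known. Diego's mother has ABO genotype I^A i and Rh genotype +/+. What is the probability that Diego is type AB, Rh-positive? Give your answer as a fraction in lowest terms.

1/4

Diego's father's ABO genotype from I^A I^B × I^A I^B: 1/4 I^A I^A, 1/2 I^A I^B, 1/4 I^B I^B.
Crossing each possibility with the mother I^A i and summing P(type AB): 1/4·0 + 1/2·1/4 + 1/4·1/2 = 1/4.
Similarly for Rh via the father's Rh distribution: P(Rh+) = 1.
Independent loci: 1/4 × 1 = 1/4.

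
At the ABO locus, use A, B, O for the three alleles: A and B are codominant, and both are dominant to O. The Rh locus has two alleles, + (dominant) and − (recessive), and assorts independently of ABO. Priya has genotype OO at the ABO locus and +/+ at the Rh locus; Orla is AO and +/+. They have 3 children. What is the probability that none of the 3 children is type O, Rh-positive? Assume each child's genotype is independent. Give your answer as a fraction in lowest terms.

ABO cross OO × AO → 1/2 O, 1/2 A.
Rh cross +/+ × +/+ → 1 Rh+; so P(type O, Rh-positive) = 1/2 × 1 = 1/2 per child.
P(not type O, Rh-positive) = 1/2 for one child; (1/2)^3 = 1/8.

1/8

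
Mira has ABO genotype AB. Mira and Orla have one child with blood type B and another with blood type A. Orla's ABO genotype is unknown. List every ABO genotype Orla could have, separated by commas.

For each candidate genotype of Orla, check whether crossing it with AB can produce every observed child phenotype.
  AA → possible child types {A, AB} ✗
  AB → possible child types {A, B, AB} ✓
  AO → possible child types {A, B, AB} ✓
  BB → possible child types {B, AB} ✗
  BO → possible child types {A, B, AB} ✓
  OO → possible child types {A, B} ✓

AB, AO, BO, OO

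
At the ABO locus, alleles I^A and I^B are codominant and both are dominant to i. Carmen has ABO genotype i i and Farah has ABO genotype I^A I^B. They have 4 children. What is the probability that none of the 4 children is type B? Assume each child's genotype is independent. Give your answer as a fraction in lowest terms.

1/16

ABO cross i i × I^A I^B → 1/2 A, 1/2 B.
So P(type B) = 1/2 per child.
P(not type B) = 1/2 for one child; (1/2)^4 = 1/16.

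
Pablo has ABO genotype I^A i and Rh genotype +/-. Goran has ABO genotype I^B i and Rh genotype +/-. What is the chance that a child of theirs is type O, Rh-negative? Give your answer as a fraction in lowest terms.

1/16

ABO cross I^A i × I^B i → offspring phenotypes: 1/4 O, 1/4 A, 1/4 B, 1/4 AB.
Rh cross +/- × +/- → 3/4 Rh+, 1/4 Rh-.
Independent loci: P(type O, Rh-negative) = 1/4 × 1/4 = 1/16.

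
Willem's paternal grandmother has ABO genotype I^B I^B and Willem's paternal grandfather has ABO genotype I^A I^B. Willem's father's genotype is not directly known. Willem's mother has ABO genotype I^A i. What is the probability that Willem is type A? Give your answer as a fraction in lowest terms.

Willem's father's ABO genotype from I^B I^B × I^A I^B: 1/2 I^A I^B, 1/2 I^B I^B.
Crossing each possibility with the mother I^A i and summing P(type A): 1/2·1/2 + 1/2·0 = 1/4.

1/4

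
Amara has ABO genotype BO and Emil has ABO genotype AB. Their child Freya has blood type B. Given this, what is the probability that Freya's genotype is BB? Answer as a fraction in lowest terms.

1/2

Cross BO × AB → 1/4 AB, 1/4 AO, 1/4 BB, 1/4 BO.
Type-B genotypes among offspring: BB (1/4), BO (1/4); total 1/2.
P(BB | type B) = (1/4) / (1/2) = 1/2.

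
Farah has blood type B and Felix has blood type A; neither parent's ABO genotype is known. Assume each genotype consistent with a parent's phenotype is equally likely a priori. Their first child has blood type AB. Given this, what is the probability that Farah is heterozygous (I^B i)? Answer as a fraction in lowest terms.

1/3

Possible genotypes: Farah ∈ {I^B I^B, I^B i}; Felix ∈ {I^A I^A, I^A i}.
Weight each parental genotype pair by prior × P(type-AB child):
  I^B I^B × I^A I^A: posterior weight 4/9.
  I^B I^B × I^A i: posterior weight 2/9.
  I^B i × I^A I^A: posterior weight 2/9.
  I^B i × I^A i: posterior weight 1/9.
Sum the posterior weight over pairs where Farah is I^B i: 1/3.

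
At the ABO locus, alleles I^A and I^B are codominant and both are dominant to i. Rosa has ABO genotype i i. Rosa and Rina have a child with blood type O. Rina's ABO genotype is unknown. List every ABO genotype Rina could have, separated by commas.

I^A i, I^B i, i i

For each candidate genotype of Rina, check whether crossing it with i i can produce every observed child phenotype.
  I^A I^A → possible child types {A} ✗
  I^A I^B → possible child types {A, B} ✗
  I^A i → possible child types {O, A} ✓
  I^B I^B → possible child types {B} ✗
  I^B i → possible child types {O, B} ✓
  i i → possible child types {O} ✓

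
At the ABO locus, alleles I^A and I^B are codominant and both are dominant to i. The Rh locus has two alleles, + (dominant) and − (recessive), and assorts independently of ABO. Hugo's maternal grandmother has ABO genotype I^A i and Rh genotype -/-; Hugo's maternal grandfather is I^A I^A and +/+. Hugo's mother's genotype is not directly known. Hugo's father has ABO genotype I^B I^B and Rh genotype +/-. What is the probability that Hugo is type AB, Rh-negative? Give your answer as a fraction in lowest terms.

Hugo's mother's ABO genotype from I^A i × I^A I^A: 1/2 I^A I^A, 1/2 I^A i.
Crossing each possibility with the father I^B I^B and summing P(type AB): 1/2·1 + 1/2·1/2 = 3/4.
Similarly for Rh via the mother's Rh distribution: P(Rh-) = 1/4.
Independent loci: 3/4 × 1/4 = 3/16.

3/16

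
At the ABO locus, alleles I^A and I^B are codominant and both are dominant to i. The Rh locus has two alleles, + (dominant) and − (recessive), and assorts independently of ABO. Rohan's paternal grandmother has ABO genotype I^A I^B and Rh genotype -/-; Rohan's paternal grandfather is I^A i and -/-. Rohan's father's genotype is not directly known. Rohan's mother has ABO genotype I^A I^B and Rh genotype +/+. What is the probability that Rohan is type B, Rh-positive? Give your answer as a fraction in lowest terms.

1/4

Rohan's father's ABO genotype from I^A I^B × I^A i: 1/4 I^A I^A, 1/4 I^A I^B, 1/4 I^A i, 1/4 I^B i.
Crossing each possibility with the mother I^A I^B and summing P(type B): 1/4·0 + 1/4·1/4 + 1/4·1/4 + 1/4·1/2 = 1/4.
Similarly for Rh via the father's Rh distribution: P(Rh+) = 1.
Independent loci: 1/4 × 1 = 1/4.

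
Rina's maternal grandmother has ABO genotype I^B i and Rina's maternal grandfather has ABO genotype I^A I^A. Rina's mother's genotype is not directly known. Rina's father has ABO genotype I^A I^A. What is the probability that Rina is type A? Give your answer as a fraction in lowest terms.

Rina's mother's ABO genotype from I^B i × I^A I^A: 1/2 I^A I^B, 1/2 I^A i.
Crossing each possibility with the father I^A I^A and summing P(type A): 1/2·1/2 + 1/2·1 = 3/4.

3/4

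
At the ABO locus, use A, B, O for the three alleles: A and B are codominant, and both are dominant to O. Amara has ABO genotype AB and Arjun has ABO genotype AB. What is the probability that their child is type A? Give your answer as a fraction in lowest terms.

1/4

ABO cross AB × AB → offspring phenotypes: 1/4 A, 1/4 B, 1/2 AB.
So P(type A) = 1/4.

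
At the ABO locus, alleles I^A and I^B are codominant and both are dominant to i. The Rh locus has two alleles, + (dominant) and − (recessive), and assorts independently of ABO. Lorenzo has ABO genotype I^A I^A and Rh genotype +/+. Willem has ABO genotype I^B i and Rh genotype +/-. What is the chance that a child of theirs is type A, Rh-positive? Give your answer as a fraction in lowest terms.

1/2

ABO cross I^A I^A × I^B i → offspring phenotypes: 1/2 A, 1/2 AB.
Rh cross +/+ × +/- → 1 Rh+.
Independent loci: P(type A, Rh-positive) = 1/2 × 1 = 1/2.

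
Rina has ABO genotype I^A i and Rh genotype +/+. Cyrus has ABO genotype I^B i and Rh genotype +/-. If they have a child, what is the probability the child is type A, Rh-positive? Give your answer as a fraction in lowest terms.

ABO cross I^A i × I^B i → offspring phenotypes: 1/4 O, 1/4 A, 1/4 B, 1/4 AB.
Rh cross +/+ × +/- → 1 Rh+.
Independent loci: P(type A, Rh-positive) = 1/4 × 1 = 1/4.

1/4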